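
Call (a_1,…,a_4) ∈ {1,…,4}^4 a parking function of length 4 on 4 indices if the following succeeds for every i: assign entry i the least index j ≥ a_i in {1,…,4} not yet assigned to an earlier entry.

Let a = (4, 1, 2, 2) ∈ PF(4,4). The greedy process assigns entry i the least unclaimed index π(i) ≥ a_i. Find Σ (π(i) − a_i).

Σπ(i) = 1+…+4 = 10; Σa = 4+1+2+2 = 9; disp = 10−9 = 1.

1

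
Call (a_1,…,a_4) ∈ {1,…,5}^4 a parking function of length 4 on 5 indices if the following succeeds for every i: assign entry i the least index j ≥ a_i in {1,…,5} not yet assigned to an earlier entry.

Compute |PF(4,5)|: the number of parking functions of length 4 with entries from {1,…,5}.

#PF = (5+1−4)·(5+1)^{4−1} = 2 · 216 = 432 (Pollak)
Check (5,4,1,3) → sorted (1,3,4,5): b_i ≤ 1+i ∀i, a PF.

432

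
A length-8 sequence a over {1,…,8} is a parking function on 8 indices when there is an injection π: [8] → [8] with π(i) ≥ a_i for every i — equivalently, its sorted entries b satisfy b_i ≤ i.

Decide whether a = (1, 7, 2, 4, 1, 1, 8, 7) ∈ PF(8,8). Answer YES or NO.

NO

Rearranged: b = (1, 1, 1, 2, 4, 7, 7, 8).
  b_1=1 ≤ 1
  b_2=1 ≤ 2
  b_3=1 ≤ 3
  b_4=2 ≤ 4
  b_5=4 ≤ 5
  b_6=7 > 6
  fails at i=6 ⇒ NO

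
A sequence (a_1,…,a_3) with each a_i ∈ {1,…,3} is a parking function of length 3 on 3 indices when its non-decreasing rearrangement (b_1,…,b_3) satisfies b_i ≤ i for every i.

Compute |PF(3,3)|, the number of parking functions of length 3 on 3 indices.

16

|PF| = (4−3)·4^(3−1) = 1×16 = 16 [KW]
Check (1,1,2) → sorted (1,1,2): b_i ≤ i ∀i, a PF.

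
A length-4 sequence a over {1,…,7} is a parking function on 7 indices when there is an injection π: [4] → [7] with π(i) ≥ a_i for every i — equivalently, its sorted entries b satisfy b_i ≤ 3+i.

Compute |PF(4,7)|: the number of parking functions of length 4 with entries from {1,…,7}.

Count = 4·8^3 = 4×512 = 2048 (Pollak)
One tuple (3,5,5,6) → sorted (3,5,5,6): b_i ≤ 3+i ∀i, a PF.

2048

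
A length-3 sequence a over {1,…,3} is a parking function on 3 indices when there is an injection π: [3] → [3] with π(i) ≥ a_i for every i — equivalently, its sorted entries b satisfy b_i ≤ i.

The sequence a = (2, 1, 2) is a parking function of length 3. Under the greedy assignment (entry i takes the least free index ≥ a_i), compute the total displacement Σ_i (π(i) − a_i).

Σπ = 6 ({1..3} each once); Σa = 2+1+2 = 5; disp = 6−5 = 1.

1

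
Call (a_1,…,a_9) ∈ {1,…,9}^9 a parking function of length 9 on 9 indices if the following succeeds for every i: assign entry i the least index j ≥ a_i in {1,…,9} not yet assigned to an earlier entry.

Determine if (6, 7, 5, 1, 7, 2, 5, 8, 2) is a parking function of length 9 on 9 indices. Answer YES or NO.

Order a: b = (1, 2, 2, 5, 5, 6, 7, 7, 8).
  b_1=1 ≤ 1
  b_2=2 ≤ 2
  b_3=2 ≤ 3
  b_4=5 > 4
  fails at i=4 ⇒ NO

NO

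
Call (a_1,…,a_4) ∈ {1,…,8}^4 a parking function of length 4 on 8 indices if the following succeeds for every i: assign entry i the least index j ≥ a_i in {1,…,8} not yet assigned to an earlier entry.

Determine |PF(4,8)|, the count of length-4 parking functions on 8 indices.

3645

|PF(4,8)| = (9−4)·9^(4−1) = 5·729 = 3645 (Konheim–Weiss)
Example (6,4,3,4) → sorted (3,4,4,6): b_i ≤ 4+i ∀i, a PF.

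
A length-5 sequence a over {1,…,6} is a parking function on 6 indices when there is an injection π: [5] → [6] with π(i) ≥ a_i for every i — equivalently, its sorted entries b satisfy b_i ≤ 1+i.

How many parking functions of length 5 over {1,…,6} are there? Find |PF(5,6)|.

#PF = 2·7^4 = 2×2401 = 4802 [KW]
Example (2,4,1,3,2) → sorted (1,2,2,3,4): b_i ≤ 1+i ∀i, a PF.

4802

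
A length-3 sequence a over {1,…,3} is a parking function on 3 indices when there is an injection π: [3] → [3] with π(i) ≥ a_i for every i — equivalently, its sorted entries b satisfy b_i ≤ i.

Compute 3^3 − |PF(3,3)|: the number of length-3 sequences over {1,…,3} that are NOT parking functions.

Count = (4−3)·4^(3−1) = 1 · 16 = 16 (Konheim–Weiss)
One tuple (3,2,3) → sorted (2,3,3): b_1=2>1, not a PF.
3^3 − 16 = 27 − 16 = 11

11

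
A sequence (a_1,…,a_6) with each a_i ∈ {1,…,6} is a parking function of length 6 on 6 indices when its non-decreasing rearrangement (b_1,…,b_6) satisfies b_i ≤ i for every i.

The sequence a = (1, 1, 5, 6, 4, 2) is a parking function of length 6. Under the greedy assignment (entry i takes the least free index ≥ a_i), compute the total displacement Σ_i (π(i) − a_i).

Σπ = 21 ({1..6} each once); Σa = 1+1+5+6+4+2 = 19; disp = 21−19 = 2.

2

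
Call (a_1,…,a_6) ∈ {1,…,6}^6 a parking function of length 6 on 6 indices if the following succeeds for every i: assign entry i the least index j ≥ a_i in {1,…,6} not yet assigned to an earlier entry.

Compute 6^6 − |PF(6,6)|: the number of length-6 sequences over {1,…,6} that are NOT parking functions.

29849

|PF| = 1·7^5 = 1·16807 = 16807
One tuple (4,6,6,4,5,6) → sorted (4,4,5,6,6,6): b_1=4>1, not a PF.
6^6 − 16807 = 46656 − 16807 = 29849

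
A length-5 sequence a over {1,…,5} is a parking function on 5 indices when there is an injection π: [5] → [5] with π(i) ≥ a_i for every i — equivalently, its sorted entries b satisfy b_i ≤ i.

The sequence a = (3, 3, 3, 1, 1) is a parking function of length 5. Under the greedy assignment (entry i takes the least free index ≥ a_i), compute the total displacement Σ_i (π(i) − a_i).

Σπ = 15 ({1..5} each once); Σa = 3+3+3+1+1 = 11; disp = 15−11 = 4.

4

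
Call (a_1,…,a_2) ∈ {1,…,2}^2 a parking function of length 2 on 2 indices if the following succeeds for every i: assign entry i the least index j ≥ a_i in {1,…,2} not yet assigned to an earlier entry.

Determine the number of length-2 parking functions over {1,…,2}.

3

Count = (2+1−2)·(2+1)^{2−1} = 1 · 3 = 3 (Pollak)
Check (1,1) → sorted (1,1): b_i ≤ i ∀i, a PF.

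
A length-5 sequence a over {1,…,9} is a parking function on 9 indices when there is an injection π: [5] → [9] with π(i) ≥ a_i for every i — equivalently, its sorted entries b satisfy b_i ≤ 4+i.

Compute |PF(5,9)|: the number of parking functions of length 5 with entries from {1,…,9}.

50000

|PF(5,9)| = (9−5+1)·(9+1)^(5−1) = 5 · 10000 = 50000 (Pollak)
One tuple (4,6,5,6,6) → sorted (4,5,6,6,6): b_i ≤ 4+i ∀i, a PF.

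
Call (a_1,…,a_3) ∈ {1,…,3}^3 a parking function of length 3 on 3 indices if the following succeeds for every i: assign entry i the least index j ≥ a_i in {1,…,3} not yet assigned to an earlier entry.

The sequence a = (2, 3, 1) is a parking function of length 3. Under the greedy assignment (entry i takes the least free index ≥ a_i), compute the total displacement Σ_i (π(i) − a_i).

Σπ(i) = 1+…+3 = 6; Σa = 2+3+1 = 6; disp = 6−6 = 0.

0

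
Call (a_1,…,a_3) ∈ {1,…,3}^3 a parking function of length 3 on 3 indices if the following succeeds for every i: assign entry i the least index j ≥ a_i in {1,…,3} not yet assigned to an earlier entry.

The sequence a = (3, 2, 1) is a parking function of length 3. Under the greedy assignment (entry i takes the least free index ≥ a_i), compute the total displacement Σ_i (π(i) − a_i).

0

Σπ = 3·4/2 = 6 (π permutes [3]); Σa = 3+2+1 = 6; disp = 6−6 = 0.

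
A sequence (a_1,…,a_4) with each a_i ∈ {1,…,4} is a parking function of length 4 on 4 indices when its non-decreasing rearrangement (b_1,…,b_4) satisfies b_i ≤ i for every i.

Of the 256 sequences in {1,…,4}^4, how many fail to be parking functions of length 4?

131

Count = (4−4+1)·(4+1)^(4−1) = 1×125 = 125 (Pollak)
One tuple (3,4,3,2) → sorted (2,3,3,4): b_1=2>1, not a PF.
Total 256; non-PF = 256−125 = 131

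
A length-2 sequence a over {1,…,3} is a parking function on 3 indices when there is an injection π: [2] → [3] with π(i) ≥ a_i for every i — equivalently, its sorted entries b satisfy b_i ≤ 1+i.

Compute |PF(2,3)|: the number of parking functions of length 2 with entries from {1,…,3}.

|PF| = 2·4^1 = 2 · 4 = 8 (Konheim–Weiss)
Example (1,3) → sorted (1,3): b_i ≤ 1+i ∀i, a PF.

8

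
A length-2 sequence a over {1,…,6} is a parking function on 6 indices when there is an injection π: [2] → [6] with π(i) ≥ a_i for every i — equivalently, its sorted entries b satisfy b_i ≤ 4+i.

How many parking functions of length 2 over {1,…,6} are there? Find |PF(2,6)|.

|PF| = (6+1−2)·(6+1)^{2−1} = 5×7 = 35
E.g. (1,6) → sorted (1,6): b_i ≤ 4+i ∀i, a PF.

35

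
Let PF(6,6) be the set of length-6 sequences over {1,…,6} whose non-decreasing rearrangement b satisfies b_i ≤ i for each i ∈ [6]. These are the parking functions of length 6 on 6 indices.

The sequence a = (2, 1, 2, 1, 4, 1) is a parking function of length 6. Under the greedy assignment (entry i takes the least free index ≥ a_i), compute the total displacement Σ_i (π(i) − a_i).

Σπ(i) = 1+…+6 = 21; Σa = 2+1+2+1+4+1 = 11; disp = 21−11 = 10.

10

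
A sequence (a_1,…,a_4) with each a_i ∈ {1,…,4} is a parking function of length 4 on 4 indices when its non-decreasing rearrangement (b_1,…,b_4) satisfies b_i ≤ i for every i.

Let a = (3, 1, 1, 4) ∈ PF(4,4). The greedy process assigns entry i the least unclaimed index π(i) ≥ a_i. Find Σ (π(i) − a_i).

Σπ = 10 ({1..4} each once); Σa = 3+1+1+4 = 9; disp = 10−9 = 1.

1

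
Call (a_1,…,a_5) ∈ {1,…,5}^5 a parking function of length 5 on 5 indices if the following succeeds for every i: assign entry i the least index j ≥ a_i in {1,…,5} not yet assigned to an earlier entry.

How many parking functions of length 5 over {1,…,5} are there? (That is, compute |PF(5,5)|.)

|PF| = (6−5)·6^(5−1) = 1·1296 = 1296 (Konheim–Weiss)
E.g. (4,3,1,3,2) → sorted (1,2,3,3,4): b_i ≤ i ∀i, a PF.

1296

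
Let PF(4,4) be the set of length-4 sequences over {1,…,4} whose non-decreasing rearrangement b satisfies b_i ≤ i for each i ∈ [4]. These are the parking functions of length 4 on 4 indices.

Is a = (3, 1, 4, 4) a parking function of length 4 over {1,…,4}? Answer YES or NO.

NO

Rearranged: b = (1, 3, 4, 4).
  b_1=1 ≤ 1
  b_2=3 > 2
  fails at i=2 ⇒ NO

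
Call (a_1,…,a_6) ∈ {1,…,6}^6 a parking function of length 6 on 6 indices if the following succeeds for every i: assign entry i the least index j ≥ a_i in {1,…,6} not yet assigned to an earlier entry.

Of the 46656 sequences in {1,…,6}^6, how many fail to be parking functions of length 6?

29849

|PF(6,6)| = (6+1−6)·(6+1)^{6−1} = 1×16807 = 16807
Check (2,4,6,1,6,6) → sorted (1,2,4,6,6,6): b_3=4>3, not a PF.
Total 46656; non-PF = 46656−16807 = 29849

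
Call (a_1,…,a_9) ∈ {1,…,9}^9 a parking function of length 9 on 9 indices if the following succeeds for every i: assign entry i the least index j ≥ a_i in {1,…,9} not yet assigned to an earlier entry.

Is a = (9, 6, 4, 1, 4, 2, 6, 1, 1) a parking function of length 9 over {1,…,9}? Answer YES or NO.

Rearranged: b = (1, 1, 1, 2, 4, 4, 6, 6, 9).
  b_1=1 ≤ 1
  b_2=1 ≤ 2
  b_3=1 ≤ 3
  b_4=2 ≤ 4
  b_5=4 ≤ 5
  b_6=4 ≤ 6
  b_7=6 ≤ 7
  b_8=6 ≤ 8
  b_9=9 ≤ 9
All bounds hold ⇒ YES

YES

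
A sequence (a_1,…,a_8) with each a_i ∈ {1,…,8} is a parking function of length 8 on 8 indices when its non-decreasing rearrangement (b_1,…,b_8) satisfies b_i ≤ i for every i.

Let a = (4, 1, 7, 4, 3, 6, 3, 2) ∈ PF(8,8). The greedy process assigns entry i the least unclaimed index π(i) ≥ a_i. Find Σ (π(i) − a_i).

Σπ = 36 ({1..8} each once); Σa = 4+1+7+4+3+6+3+2 = 30; disp = 36−30 = 6.

6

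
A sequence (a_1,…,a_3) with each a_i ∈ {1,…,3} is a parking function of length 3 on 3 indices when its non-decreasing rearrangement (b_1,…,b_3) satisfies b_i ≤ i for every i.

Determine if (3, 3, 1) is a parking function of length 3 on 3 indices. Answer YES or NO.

NO

Rearranged: b = (1, 3, 3).
  b_1=1 ≤ 1
  b_2=3 > 2
  fails at i=2 ⇒ NO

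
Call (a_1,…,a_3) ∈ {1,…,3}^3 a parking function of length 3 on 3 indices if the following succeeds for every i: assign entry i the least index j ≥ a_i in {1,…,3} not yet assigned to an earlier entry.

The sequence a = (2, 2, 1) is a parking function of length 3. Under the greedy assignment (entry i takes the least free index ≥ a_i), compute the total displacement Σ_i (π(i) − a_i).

Σπ = 3·4/2 = 6 (π permutes [3]); Σa = 2+2+1 = 5; disp = 6−5 = 1.

1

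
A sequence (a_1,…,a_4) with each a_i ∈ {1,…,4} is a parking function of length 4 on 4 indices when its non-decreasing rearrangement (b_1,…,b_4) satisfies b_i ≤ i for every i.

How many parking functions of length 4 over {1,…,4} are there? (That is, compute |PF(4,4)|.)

125

|PF| = 1·5^3 = 1 · 125 = 125 [KW]
Example (2,1,1,2) → sorted (1,1,2,2): b_i ≤ i ∀i, a PF.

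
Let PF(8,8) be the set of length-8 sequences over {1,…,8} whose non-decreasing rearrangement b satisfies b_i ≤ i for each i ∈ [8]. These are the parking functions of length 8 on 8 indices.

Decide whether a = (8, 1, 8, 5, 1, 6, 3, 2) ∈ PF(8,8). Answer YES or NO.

Sorted: b = (1, 1, 2, 3, 5, 6, 8, 8).
  b_1=1 ≤ 1
  b_2=1 ≤ 2
  b_3=2 ≤ 3
  b_4=3 ≤ 4
  b_5=5 ≤ 5
  b_6=6 ≤ 6
  b_7=8 > 7
  fails at i=7 ⇒ NO

NO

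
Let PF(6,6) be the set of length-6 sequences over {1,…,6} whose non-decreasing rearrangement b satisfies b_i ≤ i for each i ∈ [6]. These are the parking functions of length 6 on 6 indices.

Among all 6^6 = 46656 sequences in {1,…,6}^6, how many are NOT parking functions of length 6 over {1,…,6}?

29849

|PF(6,6)| = (6−6+1)·(6+1)^(6−1) = 1·16807 = 16807 [KW]
Check (2,2,3,3,4,3) → sorted (2,2,3,3,3,4): b_1=2>1, not a PF.
6^6 − 16807 = 46656 − 16807 = 29849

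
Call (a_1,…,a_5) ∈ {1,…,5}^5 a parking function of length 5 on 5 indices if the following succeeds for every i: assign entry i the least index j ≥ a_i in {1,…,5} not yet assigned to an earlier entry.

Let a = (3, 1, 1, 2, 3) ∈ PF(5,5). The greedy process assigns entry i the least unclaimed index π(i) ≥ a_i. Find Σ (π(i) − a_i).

Σπ = 5·6/2 = 15 (π permutes [5]); Σa = 3+1+1+2+3 = 10; disp = 15−10 = 5.

5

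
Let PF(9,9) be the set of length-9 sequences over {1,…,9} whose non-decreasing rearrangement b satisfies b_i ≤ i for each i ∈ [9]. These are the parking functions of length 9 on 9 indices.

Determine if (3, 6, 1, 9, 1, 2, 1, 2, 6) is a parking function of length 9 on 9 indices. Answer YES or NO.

YES

Rearranged: b = (1, 1, 1, 2, 2, 3, 6, 6, 9).
  b_1=1 ≤ 1
  b_2=1 ≤ 2
  b_3=1 ≤ 3
  b_4=2 ≤ 4
  b_5=2 ≤ 5
  b_6=3 ≤ 6
  b_7=6 ≤ 7
  b_8=6 ≤ 8
  b_9=9 ≤ 9
All bounds hold ⇒ YES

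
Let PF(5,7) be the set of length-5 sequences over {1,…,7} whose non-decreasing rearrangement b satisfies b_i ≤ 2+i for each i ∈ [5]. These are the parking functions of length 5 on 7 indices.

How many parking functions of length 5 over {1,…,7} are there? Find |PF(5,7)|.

12288

Count = (8−5)·8^(5−1) = 3 · 4096 = 12288 [KW]
One tuple (6,4,3,3,2) → sorted (2,3,3,4,6): b_i ≤ 2+i ∀i, a PF.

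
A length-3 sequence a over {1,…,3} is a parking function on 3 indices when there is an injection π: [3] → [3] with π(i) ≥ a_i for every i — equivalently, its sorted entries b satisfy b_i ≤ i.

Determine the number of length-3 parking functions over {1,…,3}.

#PF = 1·4^2 = 1×16 = 16
One tuple (2,1,1) → sorted (1,1,2): b_i ≤ i ∀i, a PF.

16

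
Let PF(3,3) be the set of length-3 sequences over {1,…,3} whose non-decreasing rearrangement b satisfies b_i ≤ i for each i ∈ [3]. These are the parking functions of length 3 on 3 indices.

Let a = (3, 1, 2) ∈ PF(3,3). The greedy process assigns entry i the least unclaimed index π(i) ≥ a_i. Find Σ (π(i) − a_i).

0

Σπ = 3·4/2 = 6 (π permutes [3]); Σa = 3+1+2 = 6; disp = 6−6 = 0.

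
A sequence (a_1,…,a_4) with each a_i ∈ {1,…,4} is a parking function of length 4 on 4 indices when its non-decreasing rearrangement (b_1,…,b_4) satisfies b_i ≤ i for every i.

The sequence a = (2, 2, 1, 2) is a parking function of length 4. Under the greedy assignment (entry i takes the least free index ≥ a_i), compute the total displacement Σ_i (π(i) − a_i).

Σπ = 10 ({1..4} each once); Σa = 2+2+1+2 = 7; disp = 10−7 = 3.

3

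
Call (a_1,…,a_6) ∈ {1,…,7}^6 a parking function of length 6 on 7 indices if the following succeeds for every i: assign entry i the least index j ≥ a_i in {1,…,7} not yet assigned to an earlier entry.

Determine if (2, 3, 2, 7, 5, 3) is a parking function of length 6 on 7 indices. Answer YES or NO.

Rearranged: b = (2, 2, 3, 3, 5, 7).
  b_1=2 ≤ 2
  b_2=2 ≤ 3
  b_3=3 ≤ 4
  b_4=3 ≤ 5
  b_5=5 ≤ 6
  b_6=7 ≤ 7
All bounds hold ⇒ YES

YES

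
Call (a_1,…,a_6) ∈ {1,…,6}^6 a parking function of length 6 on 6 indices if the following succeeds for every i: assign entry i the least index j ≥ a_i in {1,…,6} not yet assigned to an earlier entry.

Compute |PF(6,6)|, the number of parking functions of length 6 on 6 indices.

|PF| = 1·7^5 = 1 · 16807 = 16807 [KW]
Example (2,2,3,5,1,4) → sorted (1,2,2,3,4,5): b_i ≤ i ∀i, a PF.

16807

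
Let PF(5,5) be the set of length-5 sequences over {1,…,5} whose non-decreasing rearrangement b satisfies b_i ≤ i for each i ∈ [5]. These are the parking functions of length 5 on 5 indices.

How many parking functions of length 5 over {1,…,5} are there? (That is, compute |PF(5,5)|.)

Count = 1·6^4 = 1 · 1296 = 1296 (Pollak)
One tuple (3,4,1,2,2) → sorted (1,2,2,3,4): b_i ≤ i ∀i, a PF.

1296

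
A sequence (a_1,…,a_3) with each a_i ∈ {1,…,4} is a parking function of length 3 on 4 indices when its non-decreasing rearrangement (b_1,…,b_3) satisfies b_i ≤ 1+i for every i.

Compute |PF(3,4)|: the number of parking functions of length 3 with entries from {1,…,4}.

50

Count = (4+1−3)·(4+1)^{3−1} = 2·25 = 50 (Pollak)
Check (1,2,1) → sorted (1,1,2): b_i ≤ 1+i ∀i, a PF.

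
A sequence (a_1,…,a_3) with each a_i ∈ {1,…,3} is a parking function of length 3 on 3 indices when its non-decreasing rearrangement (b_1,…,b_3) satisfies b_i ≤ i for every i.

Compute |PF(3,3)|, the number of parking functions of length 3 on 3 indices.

16

Count = (3−3+1)·(3+1)^(3−1) = 1×16 = 16 [KW]
Example (2,3,1) → sorted (1,2,3): b_i ≤ i ∀i, a PF.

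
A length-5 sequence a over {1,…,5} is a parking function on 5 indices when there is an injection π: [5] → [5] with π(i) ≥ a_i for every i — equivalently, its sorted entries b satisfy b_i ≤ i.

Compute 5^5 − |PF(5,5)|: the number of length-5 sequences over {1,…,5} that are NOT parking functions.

Count = (5+1−5)·(5+1)^{5−1} = 1×1296 = 1296 [KW]
E.g. (2,5,4,3,4) → sorted (2,3,4,4,5): b_1=2>1, not a PF.
So 3125 − 1296 = 1829 fail.

1829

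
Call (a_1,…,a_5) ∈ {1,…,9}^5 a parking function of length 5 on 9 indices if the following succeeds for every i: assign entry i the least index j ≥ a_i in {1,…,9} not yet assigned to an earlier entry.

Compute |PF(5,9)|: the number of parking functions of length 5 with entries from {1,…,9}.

Count = 5·10^4 = 5×10000 = 50000
Check (8,8,1,6,3) → sorted (1,3,6,8,8): b_i ≤ 4+i ∀i, a PF.

50000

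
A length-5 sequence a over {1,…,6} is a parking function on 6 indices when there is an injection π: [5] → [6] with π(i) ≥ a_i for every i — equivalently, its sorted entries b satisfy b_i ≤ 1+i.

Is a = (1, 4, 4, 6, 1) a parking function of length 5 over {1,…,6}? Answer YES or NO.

Sorted: b = (1, 1, 4, 4, 6).
  b_1=1 ≤ 2
  b_2=1 ≤ 3
  b_3=4 ≤ 4
  b_4=4 ≤ 5
  b_5=6 ≤ 6
All bounds hold ⇒ YES

YES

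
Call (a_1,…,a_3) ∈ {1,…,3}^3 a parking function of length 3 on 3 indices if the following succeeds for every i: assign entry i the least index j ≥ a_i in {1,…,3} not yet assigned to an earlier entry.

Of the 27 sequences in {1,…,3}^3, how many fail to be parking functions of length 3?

11

|PF| = (3+1−3)·(3+1)^{3−1} = 1 · 16 = 16 [KW]
One tuple (2,2,2) → sorted (2,2,2): b_1=2>1, not a PF.
3^3 − 16 = 27 − 16 = 11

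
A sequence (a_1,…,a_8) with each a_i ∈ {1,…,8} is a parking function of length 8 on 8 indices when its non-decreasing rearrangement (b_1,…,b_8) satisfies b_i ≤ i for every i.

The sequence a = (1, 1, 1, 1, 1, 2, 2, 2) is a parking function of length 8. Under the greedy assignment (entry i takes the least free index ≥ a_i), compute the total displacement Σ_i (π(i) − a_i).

Σπ = 36 ({1..8} each once); Σa = 1+1+1+1+1+2+2+2 = 11; disp = 36−11 = 25.

25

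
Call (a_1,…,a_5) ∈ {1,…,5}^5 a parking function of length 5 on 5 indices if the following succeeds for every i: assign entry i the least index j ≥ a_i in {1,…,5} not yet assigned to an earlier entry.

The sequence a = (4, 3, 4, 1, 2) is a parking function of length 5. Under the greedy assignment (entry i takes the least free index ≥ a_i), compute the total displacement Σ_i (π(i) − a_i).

1

Σπ = 15 ({1..5} each once); Σa = 4+3+4+1+2 = 14; disp = 15−14 = 1.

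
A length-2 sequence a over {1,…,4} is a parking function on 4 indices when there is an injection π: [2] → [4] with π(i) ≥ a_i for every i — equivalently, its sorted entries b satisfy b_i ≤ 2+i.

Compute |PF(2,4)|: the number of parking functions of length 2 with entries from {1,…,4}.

15

#PF = (4+1−2)·(4+1)^{2−1} = 3 · 5 = 15 (Pollak)
One tuple (3,1) → sorted (1,3): b_i ≤ 2+i ∀i, a PF.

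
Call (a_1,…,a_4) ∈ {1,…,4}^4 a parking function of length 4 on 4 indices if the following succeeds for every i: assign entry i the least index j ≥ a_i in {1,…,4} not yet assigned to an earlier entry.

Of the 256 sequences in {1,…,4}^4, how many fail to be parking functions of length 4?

|PF| = (4−4+1)·(4+1)^(4−1) = 1×125 = 125 (Konheim–Weiss)
E.g. (4,1,4,4) → sorted (1,4,4,4): b_2=4>2, not a PF.
4^4 − 125 = 256 − 125 = 131

131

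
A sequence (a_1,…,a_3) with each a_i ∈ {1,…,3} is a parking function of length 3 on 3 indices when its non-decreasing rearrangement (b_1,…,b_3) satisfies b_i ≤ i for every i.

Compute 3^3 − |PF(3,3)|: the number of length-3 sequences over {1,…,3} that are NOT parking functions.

11

#PF = (3−3+1)·(3+1)^(3−1) = 1×16 = 16
Check (3,2,3) → sorted (2,3,3): b_1=2>1, not a PF.
So 27 − 16 = 11 fail.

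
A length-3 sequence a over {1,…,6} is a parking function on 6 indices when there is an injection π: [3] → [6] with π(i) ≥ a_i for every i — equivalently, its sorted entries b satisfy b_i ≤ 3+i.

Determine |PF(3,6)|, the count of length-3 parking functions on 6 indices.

196

#PF = 4·7^2 = 4 · 49 = 196 [KW]
E.g. (3,5,4) → sorted (3,4,5): b_i ≤ 3+i ∀i, a PF.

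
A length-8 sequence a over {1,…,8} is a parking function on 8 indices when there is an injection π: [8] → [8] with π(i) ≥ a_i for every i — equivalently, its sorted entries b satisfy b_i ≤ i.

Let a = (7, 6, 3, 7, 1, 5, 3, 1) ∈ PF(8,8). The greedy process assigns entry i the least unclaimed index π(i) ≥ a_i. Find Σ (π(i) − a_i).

Σπ(i) = 1+…+8 = 36; Σa = 7+6+3+7+1+5+3+1 = 33; disp = 36−33 = 3.

3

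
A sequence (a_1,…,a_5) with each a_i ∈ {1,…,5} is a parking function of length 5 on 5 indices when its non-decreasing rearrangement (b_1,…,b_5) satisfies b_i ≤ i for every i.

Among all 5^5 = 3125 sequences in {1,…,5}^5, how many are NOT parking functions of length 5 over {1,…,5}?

1829

|PF(5,5)| = (6−5)·6^(5−1) = 1×1296 = 1296
Example (4,4,4,4,1) → sorted (1,4,4,4,4): b_2=4>2, not a PF.
Total 3125; non-PF = 3125−1296 = 1829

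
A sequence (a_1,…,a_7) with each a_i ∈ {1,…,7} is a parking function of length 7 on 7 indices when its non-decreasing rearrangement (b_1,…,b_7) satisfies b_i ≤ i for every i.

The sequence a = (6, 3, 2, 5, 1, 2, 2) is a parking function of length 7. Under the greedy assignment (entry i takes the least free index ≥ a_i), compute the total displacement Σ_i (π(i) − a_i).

7

Σπ = 7·8/2 = 28 (π permutes [7]); Σa = 6+3+2+5+1+2+2 = 21; disp = 28−21 = 7.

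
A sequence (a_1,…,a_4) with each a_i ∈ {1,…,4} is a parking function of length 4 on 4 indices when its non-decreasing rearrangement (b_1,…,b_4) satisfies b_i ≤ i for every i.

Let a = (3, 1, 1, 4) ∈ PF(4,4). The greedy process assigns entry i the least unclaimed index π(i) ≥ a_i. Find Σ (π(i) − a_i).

Σπ(i) = 1+…+4 = 10; Σa = 3+1+1+4 = 9; disp = 10−9 = 1.

1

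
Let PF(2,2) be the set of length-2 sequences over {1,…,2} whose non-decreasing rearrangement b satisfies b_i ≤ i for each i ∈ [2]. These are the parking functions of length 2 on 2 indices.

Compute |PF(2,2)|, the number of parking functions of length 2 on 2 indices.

3

Count = (3−2)·3^(2−1) = 1 · 3 = 3 (Konheim–Weiss)
Example (1,2) → sorted (1,2): b_i ≤ i ∀i, a PF.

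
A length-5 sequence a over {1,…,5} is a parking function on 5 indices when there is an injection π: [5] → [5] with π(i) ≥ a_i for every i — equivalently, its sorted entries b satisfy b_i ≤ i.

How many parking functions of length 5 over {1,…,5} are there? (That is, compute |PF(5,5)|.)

1296

Count = (5+1−5)·(5+1)^{5−1} = 1×1296 = 1296 (Konheim–Weiss)
E.g. (1,2,2,3,5) → sorted (1,2,2,3,5): b_i ≤ i ∀i, a PF.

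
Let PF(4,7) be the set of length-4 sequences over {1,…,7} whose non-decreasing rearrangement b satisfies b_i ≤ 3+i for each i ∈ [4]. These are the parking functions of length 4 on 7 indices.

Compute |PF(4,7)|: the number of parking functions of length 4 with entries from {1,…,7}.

|PF(4,7)| = (7−4+1)·(7+1)^(4−1) = 4·512 = 2048 [KW]
Example (1,7,1,3) → sorted (1,1,3,7): b_i ≤ 3+i ∀i, a PF.

2048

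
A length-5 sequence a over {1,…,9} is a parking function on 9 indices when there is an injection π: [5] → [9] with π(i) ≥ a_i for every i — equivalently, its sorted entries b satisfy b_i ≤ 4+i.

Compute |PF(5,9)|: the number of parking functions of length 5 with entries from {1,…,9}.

#PF = 5·10^4 = 5×10000 = 50000 (Konheim–Weiss)
E.g. (8,2,7,1,1) → sorted (1,1,2,7,8): b_i ≤ 4+i ∀i, a PF.

50000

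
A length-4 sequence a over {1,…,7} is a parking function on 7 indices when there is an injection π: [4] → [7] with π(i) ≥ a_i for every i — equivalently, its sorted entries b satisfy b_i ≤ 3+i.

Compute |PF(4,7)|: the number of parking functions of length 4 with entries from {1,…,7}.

|PF| = (8−4)·8^(4−1) = 4×512 = 2048 (Pollak)
One tuple (7,4,6,2) → sorted (2,4,6,7): b_i ≤ 3+i ∀i, a PF.

2048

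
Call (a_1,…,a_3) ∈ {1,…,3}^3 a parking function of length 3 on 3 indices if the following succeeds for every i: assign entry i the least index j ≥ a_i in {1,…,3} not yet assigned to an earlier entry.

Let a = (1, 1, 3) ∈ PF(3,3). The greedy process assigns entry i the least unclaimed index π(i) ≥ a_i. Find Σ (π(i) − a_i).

Σπ(i) = 1+…+3 = 6; Σa = 1+1+3 = 5; disp = 6−5 = 1.

1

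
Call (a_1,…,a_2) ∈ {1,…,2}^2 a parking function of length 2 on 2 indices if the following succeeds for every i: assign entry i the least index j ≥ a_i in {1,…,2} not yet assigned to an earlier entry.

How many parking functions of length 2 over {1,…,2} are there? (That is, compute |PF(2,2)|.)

|PF| = (2−2+1)·(2+1)^(2−1) = 1·3 = 3 [KW]
Check (1,1) → sorted (1,1): b_i ≤ i ∀i, a PF.

3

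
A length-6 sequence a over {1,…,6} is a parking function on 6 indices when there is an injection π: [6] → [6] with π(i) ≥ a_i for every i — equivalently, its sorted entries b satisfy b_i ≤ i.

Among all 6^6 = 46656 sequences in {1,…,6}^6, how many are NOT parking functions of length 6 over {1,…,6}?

29849

|PF| = (6−6+1)·(6+1)^(6−1) = 1·16807 = 16807
Example (4,6,6,2,1,6) → sorted (1,2,4,6,6,6): b_3=4>3, not a PF.
6^6 − 16807 = 46656 − 16807 = 29849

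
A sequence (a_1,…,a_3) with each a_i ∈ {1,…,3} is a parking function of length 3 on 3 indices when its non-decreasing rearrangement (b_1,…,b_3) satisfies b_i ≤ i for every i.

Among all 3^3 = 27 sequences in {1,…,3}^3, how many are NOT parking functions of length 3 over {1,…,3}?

#PF = (3−3+1)·(3+1)^(3−1) = 1×16 = 16
E.g. (3,3,3) → sorted (3,3,3): b_1=3>1, not a PF.
Total 27; non-PF = 27−16 = 11

11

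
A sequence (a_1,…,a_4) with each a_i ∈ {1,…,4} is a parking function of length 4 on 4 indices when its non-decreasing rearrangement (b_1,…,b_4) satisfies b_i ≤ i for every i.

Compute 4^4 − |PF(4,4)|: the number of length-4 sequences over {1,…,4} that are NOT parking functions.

#PF = (5−4)·5^(4−1) = 1×125 = 125 (Konheim–Weiss)
E.g. (1,4,4,3) → sorted (1,3,4,4): b_2=3>2, not a PF.
Total 256; non-PF = 256−125 = 131

131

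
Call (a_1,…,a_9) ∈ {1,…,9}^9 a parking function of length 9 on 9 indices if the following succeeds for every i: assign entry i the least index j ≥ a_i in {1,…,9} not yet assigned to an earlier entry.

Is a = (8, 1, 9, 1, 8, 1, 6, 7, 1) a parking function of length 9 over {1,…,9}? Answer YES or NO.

Order a: b = (1, 1, 1, 1, 6, 7, 8, 8, 9).
  b_1=1 ≤ 1
  b_2=1 ≤ 2
  b_3=1 ≤ 3
  b_4=1 ≤ 4
  b_5=6 > 5
  fails at i=5 ⇒ NO

NO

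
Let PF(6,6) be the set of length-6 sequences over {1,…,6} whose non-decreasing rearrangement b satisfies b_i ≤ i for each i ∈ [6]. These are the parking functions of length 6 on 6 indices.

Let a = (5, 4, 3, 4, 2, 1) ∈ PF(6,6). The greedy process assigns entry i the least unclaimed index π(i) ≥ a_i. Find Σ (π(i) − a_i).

2

Σπ(i) = 1+…+6 = 21; Σa = 5+4+3+4+2+1 = 19; disp = 21−19 = 2.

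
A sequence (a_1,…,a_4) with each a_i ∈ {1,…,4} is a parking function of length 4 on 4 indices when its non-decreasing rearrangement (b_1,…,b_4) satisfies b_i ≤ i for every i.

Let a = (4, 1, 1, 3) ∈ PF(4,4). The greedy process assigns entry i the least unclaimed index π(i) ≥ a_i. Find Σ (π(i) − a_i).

1

Σπ = 4·5/2 = 10 (π permutes [4]); Σa = 4+1+1+3 = 9; disp = 10−9 = 1.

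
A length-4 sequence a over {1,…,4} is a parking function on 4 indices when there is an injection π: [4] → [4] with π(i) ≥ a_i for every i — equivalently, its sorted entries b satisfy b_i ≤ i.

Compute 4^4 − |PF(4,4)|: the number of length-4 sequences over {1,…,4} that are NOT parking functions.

131

|PF| = (4−4+1)·(4+1)^(4−1) = 1×125 = 125 (Pollak)
E.g. (4,3,1,4) → sorted (1,3,4,4): b_2=3>2, not a PF.
So 256 − 125 = 131 fail.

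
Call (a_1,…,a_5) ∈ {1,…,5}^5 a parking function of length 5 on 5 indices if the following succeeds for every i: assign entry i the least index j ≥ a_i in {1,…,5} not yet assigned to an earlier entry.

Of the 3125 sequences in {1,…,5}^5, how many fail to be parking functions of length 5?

1829

Count = 1·6^4 = 1×1296 = 1296
Check (4,4,1,4,1) → sorted (1,1,4,4,4): b_3=4>3, not a PF.
Total 3125; non-PF = 3125−1296 = 1829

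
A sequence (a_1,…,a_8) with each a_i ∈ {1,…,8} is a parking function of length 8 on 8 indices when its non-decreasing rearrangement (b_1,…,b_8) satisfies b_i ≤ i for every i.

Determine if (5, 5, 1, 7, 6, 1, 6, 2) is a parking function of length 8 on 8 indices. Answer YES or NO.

NO

Sorted: b = (1, 1, 2, 5, 5, 6, 6, 7).
  b_1=1 ≤ 1
  b_2=1 ≤ 2
  b_3=2 ≤ 3
  b_4=5 > 4
  fails at i=4 ⇒ NO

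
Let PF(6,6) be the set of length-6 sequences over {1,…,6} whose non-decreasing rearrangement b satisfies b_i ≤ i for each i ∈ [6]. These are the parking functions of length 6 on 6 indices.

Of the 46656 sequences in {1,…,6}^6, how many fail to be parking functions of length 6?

29849

Count = (7−6)·7^(6−1) = 1×16807 = 16807
E.g. (6,5,6,5,5,2) → sorted (2,5,5,5,6,6): b_1=2>1, not a PF.
So 46656 − 16807 = 29849 fail.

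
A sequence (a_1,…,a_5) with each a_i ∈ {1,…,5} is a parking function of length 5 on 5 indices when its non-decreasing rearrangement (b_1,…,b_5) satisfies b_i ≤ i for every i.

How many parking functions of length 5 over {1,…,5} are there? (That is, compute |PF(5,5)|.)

1296

|PF| = (5+1−5)·(5+1)^{5−1} = 1×1296 = 1296 (Pollak)
One tuple (2,1,4,5,3) → sorted (1,2,3,4,5): b_i ≤ i ∀i, a PF.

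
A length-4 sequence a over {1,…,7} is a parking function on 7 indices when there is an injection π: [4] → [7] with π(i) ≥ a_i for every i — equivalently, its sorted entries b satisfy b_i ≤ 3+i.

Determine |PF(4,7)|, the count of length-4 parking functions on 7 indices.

2048

Count = (7+1−4)·(7+1)^{4−1} = 4·512 = 2048
One tuple (2,5,5,3) → sorted (2,3,5,5): b_i ≤ 3+i ∀i, a PF.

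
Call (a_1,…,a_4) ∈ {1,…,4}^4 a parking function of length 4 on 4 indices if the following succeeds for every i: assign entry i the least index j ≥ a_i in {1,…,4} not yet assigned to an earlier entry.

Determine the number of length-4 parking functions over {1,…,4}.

|PF| = (4−4+1)·(4+1)^(4−1) = 1 · 125 = 125 (Konheim–Weiss)
Check (3,1,2,3) → sorted (1,2,3,3): b_i ≤ i ∀i, a PF.

125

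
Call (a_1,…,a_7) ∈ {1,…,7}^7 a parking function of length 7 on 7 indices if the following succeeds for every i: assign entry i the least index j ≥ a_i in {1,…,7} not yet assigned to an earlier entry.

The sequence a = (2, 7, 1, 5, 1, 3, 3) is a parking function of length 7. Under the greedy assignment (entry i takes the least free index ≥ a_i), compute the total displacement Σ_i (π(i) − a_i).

Σπ = 7·8/2 = 28 (π permutes [7]); Σa = 2+7+1+5+1+3+3 = 22; disp = 28−22 = 6.

6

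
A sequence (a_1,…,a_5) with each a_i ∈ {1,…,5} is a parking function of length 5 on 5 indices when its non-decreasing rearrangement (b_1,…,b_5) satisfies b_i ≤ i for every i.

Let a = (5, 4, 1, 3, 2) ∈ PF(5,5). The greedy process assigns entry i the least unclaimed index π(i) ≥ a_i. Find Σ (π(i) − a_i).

Σπ = 5·6/2 = 15 (π permutes [5]); Σa = 5+4+1+3+2 = 15; disp = 15−15 = 0.

0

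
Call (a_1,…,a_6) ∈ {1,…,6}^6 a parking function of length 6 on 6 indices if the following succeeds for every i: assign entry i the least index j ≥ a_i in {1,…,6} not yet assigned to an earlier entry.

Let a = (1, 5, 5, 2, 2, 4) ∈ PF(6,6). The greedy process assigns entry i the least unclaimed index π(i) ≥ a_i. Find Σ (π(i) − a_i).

2

Σπ = 21 ({1..6} each once); Σa = 1+5+5+2+2+4 = 19; disp = 21−19 = 2.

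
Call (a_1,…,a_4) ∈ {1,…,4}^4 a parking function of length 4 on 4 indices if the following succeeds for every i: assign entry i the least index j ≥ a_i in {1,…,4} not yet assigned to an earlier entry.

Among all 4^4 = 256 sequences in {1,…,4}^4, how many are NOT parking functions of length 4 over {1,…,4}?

131

|PF(4,4)| = (4−4+1)·(4+1)^(4−1) = 1 · 125 = 125
E.g. (4,2,4,2) → sorted (2,2,4,4): b_1=2>1, not a PF.
Total 256; non-PF = 256−125 = 131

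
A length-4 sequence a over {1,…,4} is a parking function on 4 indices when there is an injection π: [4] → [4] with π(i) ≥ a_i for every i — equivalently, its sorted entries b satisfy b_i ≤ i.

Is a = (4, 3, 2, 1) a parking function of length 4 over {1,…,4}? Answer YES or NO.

Rearranged: b = (1, 2, 3, 4).
  b_1=1 ≤ 1
  b_2=2 ≤ 2
  b_3=3 ≤ 3
  b_4=4 ≤ 4
All bounds hold ⇒ YES

YES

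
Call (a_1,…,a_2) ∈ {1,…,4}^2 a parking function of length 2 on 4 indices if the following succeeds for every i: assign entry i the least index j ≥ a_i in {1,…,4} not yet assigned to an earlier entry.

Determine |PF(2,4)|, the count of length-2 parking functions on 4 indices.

Count = (4−2+1)·(4+1)^(2−1) = 3 · 5 = 15 (Pollak)
One tuple (1,1) → sorted (1,1): b_i ≤ 2+i ∀i, a PF.

15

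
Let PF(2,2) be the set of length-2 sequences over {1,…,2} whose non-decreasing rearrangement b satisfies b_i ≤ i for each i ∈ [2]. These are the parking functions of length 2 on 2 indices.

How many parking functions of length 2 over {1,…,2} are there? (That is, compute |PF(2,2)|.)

|PF(2,2)| = (3−2)·3^(2−1) = 1×3 = 3
Check (1,2) → sorted (1,2): b_i ≤ i ∀i, a PF.

3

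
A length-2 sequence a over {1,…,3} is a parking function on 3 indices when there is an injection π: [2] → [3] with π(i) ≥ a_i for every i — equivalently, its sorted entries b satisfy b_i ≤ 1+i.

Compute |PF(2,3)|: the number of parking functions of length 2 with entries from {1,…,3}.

|PF| = 2·4^1 = 2 · 4 = 8 [KW]
E.g. (1,2) → sorted (1,2): b_i ≤ 1+i ∀i, a PF.

8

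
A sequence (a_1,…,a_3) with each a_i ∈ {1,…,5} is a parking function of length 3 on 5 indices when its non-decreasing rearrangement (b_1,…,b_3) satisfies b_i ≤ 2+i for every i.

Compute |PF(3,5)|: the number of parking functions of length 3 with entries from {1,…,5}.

108

|PF(3,5)| = (5−3+1)·(5+1)^(3−1) = 3·36 = 108 (Konheim–Weiss)
Check (4,5,1) → sorted (1,4,5): b_i ≤ 2+i ∀i, a PF.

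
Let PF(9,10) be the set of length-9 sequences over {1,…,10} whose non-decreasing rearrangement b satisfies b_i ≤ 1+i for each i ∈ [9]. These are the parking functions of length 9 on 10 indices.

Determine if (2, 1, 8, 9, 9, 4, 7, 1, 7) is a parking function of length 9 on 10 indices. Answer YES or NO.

Sorted: b = (1, 1, 2, 4, 7, 7, 8, 9, 9).
  b_1=1 ≤ 2
  b_2=1 ≤ 3
  b_3=2 ≤ 4
  b_4=4 ≤ 5
  b_5=7 > 6
  fails at i=5 ⇒ NO

NO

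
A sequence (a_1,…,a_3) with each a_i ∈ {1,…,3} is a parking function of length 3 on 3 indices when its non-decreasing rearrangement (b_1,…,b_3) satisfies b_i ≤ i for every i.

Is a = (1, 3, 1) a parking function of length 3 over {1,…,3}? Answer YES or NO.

YES

Sorted: b = (1, 1, 3).
  b_1=1 ≤ 1
  b_2=1 ≤ 2
  b_3=3 ≤ 3
All bounds hold ⇒ YES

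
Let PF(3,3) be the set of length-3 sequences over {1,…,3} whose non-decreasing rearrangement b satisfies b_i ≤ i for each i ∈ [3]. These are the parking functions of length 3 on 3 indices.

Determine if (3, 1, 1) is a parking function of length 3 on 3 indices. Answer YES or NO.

Order a: b = (1, 1, 3).
  b_1=1 ≤ 1
  b_2=1 ≤ 2
  b_3=3 ≤ 3
All bounds hold ⇒ YES

YES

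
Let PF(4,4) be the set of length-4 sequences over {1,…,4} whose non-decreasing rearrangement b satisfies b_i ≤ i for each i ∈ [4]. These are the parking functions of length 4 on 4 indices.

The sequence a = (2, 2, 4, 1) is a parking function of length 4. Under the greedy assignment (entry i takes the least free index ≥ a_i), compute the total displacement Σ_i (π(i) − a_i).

Σπ(i) = 1+…+4 = 10; Σa = 2+2+4+1 = 9; disp = 10−9 = 1.

1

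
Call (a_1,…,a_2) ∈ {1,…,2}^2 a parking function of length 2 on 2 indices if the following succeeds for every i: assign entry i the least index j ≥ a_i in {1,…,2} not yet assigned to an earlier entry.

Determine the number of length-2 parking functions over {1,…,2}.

Count = (3−2)·3^(2−1) = 1×3 = 3 [KW]
E.g. (1,1) → sorted (1,1): b_i ≤ i ∀i, a PF.

3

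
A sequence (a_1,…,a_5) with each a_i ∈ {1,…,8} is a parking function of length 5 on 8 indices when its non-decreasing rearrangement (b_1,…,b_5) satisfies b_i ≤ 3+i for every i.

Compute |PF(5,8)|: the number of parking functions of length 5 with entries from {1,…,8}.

26244

|PF(5,8)| = 4·9^4 = 4 · 6561 = 26244 (Konheim–Weiss)
E.g. (1,3,4,3,1) → sorted (1,1,3,3,4): b_i ≤ 3+i ∀i, a PF.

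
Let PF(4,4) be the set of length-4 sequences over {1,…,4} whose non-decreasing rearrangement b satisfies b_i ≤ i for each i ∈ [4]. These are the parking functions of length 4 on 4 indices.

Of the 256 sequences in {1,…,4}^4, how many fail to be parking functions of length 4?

#PF = 1·5^3 = 1·125 = 125 (Pollak)
Check (4,1,3,4) → sorted (1,3,4,4): b_2=3>2, not a PF.
Total 256; non-PF = 256−125 = 131

131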